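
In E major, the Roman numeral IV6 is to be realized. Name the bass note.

IV in E major has root A; the chord is A-C#-E.
The figure 6 means first inversion — the third is in the bass.

C#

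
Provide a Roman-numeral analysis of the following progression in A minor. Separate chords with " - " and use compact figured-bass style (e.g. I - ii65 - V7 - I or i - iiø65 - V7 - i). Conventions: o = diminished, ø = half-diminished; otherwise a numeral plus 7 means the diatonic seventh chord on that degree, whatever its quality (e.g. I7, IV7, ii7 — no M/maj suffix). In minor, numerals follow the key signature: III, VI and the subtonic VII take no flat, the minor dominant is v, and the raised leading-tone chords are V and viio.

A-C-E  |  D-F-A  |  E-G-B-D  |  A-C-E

A-C-E has root A, degree 1 in A minor, so i.
D-F-A: root D is the subdominant; minor triad there is iv.
E-G-B-D has root E, degree 5 in A minor, so v7.
A-C-E: minor triad on A = scale degree 1 → i.

i - iv - v7 - i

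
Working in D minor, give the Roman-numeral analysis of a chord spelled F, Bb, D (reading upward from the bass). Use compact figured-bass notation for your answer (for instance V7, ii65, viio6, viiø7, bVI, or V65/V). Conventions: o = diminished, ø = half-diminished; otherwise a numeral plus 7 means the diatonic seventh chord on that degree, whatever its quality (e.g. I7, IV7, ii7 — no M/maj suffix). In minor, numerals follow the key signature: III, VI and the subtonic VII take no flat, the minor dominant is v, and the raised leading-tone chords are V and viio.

VI64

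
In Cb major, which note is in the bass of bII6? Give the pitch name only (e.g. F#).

Fb

bII in Cb major has root Dbb; the chord is Dbb-Fb-Abb.
The figure 6 means first inversion — the third is in the bass.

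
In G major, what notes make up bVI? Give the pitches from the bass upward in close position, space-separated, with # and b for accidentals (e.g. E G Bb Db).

Eb G Bb

bVI is a major triad on the lowered sixth degree, borrowed from the parallel minor. In G major that root is Eb.
So the chord is Eb-G-Bb, a major triad.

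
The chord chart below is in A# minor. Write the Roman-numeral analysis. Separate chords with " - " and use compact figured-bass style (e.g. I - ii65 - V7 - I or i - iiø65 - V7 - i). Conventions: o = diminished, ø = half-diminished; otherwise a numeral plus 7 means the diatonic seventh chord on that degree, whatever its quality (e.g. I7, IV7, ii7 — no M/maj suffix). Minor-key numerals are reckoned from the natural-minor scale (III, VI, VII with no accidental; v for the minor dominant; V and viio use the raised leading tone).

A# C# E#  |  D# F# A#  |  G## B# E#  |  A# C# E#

i - iv - V6 - i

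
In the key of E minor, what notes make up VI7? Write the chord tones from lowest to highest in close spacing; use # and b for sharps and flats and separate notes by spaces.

C E G B

In E minor, scale degree 6 is C, and the diatonic chord built there is a major seventh chord.
Stacking thirds from C gives C-E-G-B.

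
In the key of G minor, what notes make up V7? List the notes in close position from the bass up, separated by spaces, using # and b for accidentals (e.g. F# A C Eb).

In G minor, the dominant is D. The dominant is major (leading tone raised), so V is a dominant seventh chord.
That chord is spelled D-F#-A-C.

D F# A C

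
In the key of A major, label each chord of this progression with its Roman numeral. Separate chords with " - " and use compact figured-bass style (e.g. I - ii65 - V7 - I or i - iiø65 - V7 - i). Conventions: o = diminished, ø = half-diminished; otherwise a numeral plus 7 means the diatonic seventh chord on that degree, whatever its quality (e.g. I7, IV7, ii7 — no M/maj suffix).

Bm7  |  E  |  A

Bm7: root B is the supertonic; minor seventh chord there is ii7.
E has root E, degree 5 in A major, so V.
A: root A is the tonic; major triad there is I.

ii7 - V - I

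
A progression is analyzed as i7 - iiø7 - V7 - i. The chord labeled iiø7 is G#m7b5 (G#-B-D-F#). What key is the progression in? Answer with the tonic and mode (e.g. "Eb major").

F# minor

iiø7 is given as G#-B-D-F# — a half-diminished seventh chord with root G#.
If G# is scale degree 2 and the mode makes that degree carry a half-diminished seventh chord, the tonic is F# and the mode is minor.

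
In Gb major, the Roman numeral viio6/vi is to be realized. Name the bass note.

The applied chord viio6/vi is rooted on D: D-F-Ab.
The figure 6 means first inversion — the third is in the bass.

F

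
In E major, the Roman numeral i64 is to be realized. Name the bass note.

i in E major has root E; the chord is E-G-B.
The figure 64 means second inversion — the fifth is in the bass.

B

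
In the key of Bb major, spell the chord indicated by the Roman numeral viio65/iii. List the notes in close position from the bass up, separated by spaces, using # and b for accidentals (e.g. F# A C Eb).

viio65/iii is a secondary leading-tone chord. The target iii is D in Bb major; the applied chord is rooted a semitone below, on C#.
Building a fully diminished seventh chord on C# gives C#-E-G-Bb.
The figured bass 65 indicates first inversion, placing the third (E) in the bass: E-G-Bb-C#.

E G Bb C#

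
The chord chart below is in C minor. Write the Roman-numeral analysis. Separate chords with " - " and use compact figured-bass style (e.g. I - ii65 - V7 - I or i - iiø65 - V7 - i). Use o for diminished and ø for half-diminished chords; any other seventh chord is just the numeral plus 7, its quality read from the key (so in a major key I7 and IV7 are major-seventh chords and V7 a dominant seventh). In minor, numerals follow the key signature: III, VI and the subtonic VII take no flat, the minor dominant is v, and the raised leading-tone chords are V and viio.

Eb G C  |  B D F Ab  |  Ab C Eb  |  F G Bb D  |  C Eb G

i6 - viio7 - VI - v42 - i

Eb-G-C has root C, degree 1 in C minor, so i6.
B-D-F-Ab has root B, degree 7 in C minor, so viio7.
Ab-C-Eb has root Ab, degree 6 in C minor, so VI.
F-G-Bb-D has root G, degree 5 in C minor, so v42.
C-Eb-G has root C, degree 1 in C minor, so i.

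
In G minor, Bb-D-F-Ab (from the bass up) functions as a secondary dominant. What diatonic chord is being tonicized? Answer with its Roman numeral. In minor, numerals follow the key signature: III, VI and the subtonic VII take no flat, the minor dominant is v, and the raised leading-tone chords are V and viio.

The chord is a dominant seventh chord on Bb.
A dominant resolves down a perfect fifth: Bb → Eb. In G minor, Eb is scale degree 6, i.e. VI.

VI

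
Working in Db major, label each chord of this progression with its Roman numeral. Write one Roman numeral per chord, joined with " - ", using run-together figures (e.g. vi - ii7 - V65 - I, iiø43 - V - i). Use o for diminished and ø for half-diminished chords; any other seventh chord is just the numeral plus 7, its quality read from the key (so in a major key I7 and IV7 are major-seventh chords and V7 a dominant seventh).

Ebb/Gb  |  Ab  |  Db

bII6 - V - I

Ebb/Gb is non-diatonic — a major triad on the lowered supertonic (Ebb): the Neapolitan sixth, bII6 (third, Gb, in the bass — hence the 6).
Ab: root Ab is the dominant; major triad there is V.
Db: root Db is the tonic; major triad there is I.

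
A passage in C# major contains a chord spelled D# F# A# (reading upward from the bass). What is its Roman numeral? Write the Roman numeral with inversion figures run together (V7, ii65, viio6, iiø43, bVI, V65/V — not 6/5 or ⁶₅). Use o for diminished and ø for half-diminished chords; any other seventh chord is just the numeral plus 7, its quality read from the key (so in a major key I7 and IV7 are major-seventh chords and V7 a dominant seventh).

Stacked in thirds the chord is D#-F#-A#: a minor triad on D#.
D# is scale degree 2 in C# major, and a minor triad on that degree is written ii.

ii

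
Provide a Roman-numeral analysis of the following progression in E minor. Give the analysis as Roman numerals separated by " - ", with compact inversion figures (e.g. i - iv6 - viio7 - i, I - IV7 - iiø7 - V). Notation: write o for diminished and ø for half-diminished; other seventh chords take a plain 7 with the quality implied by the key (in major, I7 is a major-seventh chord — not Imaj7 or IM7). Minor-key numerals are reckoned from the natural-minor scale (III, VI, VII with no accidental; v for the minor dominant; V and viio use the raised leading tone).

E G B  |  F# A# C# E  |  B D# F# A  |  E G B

E-G-B: root E is the tonic; minor triad there is i.
F#-A#-C#-E: a dominant seventh chord on F#, the applied dominant of V → V7/V.
B-D#-F#-A: dominant seventh chord on B = scale degree 5 → V7.
E-G-B: root E is the tonic; minor triad there is i.

i - V7/V - V7 - i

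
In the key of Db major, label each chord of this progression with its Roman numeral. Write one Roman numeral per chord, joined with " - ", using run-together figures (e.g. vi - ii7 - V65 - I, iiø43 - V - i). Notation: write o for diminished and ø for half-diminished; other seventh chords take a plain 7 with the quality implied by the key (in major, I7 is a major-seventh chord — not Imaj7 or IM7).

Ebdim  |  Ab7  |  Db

iio - V7 - I

Ebdim is non-diatonic — iio, a mixture chord from Db minor.
Ab7: root Ab is the dominant; dominant seventh chord there is V7.
Db has root Db, degree 1 in Db major, so I.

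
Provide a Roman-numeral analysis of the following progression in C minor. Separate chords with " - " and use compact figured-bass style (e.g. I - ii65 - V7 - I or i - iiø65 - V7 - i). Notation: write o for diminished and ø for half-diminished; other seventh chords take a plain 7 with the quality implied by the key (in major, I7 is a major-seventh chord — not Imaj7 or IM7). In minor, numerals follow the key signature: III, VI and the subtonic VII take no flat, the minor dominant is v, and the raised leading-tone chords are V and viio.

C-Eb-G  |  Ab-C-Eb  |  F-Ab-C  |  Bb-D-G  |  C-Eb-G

i - VI - iv - v6 - i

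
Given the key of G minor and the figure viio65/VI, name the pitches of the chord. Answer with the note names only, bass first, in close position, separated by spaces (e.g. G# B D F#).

F Ab Cb D

viio65/VI is a secondary leading-tone chord. The target VI is Eb in G minor; the applied chord is rooted a semitone below, on D.
Building a fully diminished seventh chord on D gives D-F-Ab-Cb.
The figured bass 65 indicates first inversion, placing the third (F) in the bass: F-Ab-Cb-D.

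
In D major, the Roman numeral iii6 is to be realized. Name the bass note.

A

iii in D major has root F#; the chord is F#-A-C#.
The figure 6 means first inversion — the third is in the bass.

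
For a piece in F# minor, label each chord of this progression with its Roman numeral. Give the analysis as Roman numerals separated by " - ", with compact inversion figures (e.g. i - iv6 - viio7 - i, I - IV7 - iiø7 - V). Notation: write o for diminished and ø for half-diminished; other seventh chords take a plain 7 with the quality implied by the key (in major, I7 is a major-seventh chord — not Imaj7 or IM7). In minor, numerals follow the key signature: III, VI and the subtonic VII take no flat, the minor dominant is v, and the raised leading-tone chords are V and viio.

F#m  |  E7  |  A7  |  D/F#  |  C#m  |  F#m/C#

i - VII7 - V7/VI - VI6 - v - i64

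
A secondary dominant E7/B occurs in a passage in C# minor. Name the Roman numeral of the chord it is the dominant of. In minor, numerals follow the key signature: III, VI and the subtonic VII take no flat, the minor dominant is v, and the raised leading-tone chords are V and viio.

VI

The chord is a dominant seventh chord on E.
A dominant resolves down a perfect fifth: E → A. In C# minor, A is scale degree 6, i.e. VI.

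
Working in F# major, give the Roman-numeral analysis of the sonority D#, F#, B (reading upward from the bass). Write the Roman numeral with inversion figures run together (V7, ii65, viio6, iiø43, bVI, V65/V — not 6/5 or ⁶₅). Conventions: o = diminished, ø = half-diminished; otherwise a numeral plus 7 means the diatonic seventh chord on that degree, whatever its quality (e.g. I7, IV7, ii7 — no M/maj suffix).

IV6

Stacked in thirds the chord is B-D#-F#: a major triad on B.
B is scale degree 4 in F# major, and a major triad on that degree is written IV.
With D# in the bass the chord is in first inversion, so the figured bass is 6.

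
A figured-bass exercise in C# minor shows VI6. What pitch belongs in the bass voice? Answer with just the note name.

VI in C# minor has root A; the chord is A-C#-E.
The figure 6 means first inversion — the third is in the bass.

C#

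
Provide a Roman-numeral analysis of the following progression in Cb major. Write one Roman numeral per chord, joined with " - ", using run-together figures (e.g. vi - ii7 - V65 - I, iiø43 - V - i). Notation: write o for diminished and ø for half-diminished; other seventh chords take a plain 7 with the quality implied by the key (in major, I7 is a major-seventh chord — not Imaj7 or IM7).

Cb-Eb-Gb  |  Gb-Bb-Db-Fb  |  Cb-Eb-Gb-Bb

I - V7 - I7

Cb-Eb-Gb: major triad on Cb = scale degree 1 → I.
Gb-Bb-Db-Fb: dominant seventh chord on Gb = scale degree 5 → V7.
Cb-Eb-Gb-Bb has root Cb, degree 1 in Cb major, so I7.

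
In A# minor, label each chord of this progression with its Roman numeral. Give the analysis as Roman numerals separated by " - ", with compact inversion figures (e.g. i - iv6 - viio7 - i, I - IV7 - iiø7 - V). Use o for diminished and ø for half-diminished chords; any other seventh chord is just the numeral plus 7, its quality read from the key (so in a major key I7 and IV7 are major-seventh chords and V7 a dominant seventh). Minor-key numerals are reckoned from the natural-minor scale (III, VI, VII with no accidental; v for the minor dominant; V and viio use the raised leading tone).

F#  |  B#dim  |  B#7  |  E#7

F# has root F#, degree 6 in A# minor, so VI.
B#dim: root B# is the supertonic; diminished triad there is iio.
B#7 is the secondary dominant of V (dominant seventh chord on B#): V7/V.
E#7: root E# is the dominant; dominant seventh chord there is V7.

VI - iio - V7/V - V7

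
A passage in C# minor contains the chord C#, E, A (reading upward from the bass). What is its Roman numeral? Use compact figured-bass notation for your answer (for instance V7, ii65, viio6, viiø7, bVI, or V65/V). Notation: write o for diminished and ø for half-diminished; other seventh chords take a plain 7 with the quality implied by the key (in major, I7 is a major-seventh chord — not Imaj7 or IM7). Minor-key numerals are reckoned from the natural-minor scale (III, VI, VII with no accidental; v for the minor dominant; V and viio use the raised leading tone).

VI6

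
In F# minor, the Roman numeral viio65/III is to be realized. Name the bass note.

The applied chord viio65/III is rooted on G#: G#-B-D-F.
The figure 65 means first inversion — the third is in the bass.

B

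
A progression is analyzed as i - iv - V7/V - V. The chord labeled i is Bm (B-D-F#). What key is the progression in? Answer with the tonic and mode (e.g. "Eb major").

The anchor chord is a minor triad on B, labeled i.
If B is scale degree 1 and the mode makes that degree carry a minor triad, the tonic is B and the mode is minor.

B minor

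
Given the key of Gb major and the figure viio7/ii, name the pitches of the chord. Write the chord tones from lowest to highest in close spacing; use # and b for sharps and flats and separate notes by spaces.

G Bb Db Fb

viio7/ii is a secondary leading-tone chord. The target ii is Ab in Gb major; the applied chord is rooted a semitone below, on G.
Building a fully diminished seventh chord on G gives G-Bb-Db-Fb.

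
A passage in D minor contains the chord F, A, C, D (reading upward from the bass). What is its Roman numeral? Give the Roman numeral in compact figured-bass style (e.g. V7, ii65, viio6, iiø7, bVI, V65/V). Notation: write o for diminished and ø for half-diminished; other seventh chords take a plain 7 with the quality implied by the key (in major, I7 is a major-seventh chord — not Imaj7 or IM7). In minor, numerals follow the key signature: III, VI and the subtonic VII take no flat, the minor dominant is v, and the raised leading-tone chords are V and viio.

i65

Stacked in thirds the chord is D-F-A-C: a minor seventh chord on D.
In D minor, D is the tonic; the diatonic minor seventh chord there is i7.
With F in the bass the chord is in first inversion, so the figured bass is 65.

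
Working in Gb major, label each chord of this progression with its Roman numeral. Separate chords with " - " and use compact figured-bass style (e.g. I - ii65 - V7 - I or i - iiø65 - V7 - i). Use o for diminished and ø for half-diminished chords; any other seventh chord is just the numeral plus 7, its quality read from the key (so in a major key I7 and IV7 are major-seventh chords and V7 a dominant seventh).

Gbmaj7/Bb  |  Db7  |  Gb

I65 - V7 - I

Gbmaj7/Bb has root Gb, degree 1 in Gb major, so I65.
Db7 has root Db, degree 5 in Gb major, so V7.
Gb has root Gb, degree 1 in Gb major, so I.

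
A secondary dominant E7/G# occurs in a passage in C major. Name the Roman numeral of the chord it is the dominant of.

vi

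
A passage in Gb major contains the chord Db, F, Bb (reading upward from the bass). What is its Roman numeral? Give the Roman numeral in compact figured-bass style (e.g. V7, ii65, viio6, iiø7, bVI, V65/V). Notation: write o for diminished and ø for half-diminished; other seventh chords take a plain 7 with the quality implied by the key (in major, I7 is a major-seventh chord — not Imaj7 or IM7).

The pitches Bb-Db-F form a minor triad rooted on Bb.
In Gb major, Bb is the mediant; the diatonic minor triad there is iii.
With Db in the bass the chord is in first inversion, so the figured bass is 6.

iii6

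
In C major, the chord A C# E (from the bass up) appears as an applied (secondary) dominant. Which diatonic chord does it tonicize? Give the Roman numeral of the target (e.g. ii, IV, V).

The chord is a major triad on A.
A dominant resolves down a perfect fifth: A → D. In C major, D is scale degree 2, i.e. ii.

ii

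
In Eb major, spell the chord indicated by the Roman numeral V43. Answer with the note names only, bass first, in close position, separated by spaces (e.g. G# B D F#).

F Ab Bb D

The numeral's case and figure indicate a dominant seventh chord. In Eb major its root, the fifth degree, is Bb.
That chord is spelled Bb-D-F-Ab.
The figured bass 43 indicates second inversion, placing the fifth (F) in the bass: F-Ab-Bb-D.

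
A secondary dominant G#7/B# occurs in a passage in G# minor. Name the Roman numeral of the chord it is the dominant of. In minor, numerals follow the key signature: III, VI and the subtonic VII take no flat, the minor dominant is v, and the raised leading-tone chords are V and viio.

The chord is a dominant seventh chord on G#.
A dominant resolves down a perfect fifth: G# → C#. In G# minor, C# is scale degree 4, i.e. iv.

iv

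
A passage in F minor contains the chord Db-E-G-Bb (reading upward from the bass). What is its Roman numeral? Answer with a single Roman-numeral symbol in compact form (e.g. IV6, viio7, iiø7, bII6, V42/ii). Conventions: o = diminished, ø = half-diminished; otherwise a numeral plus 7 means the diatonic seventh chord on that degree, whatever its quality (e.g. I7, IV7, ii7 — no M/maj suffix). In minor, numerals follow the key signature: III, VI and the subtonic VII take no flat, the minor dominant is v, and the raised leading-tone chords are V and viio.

viio42

The pitches E-G-Bb-Db form a fully diminished seventh chord rooted on E.
E is scale degree 7 in F minor, and a fully diminished seventh chord on that degree is written viio7.
With Db in the bass the chord is in third inversion, so the figured bass is 42.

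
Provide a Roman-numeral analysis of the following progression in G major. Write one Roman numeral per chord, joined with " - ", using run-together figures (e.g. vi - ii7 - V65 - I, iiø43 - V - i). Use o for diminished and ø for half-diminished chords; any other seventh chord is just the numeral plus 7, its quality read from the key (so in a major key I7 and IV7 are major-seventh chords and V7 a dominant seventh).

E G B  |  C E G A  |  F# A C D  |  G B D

vi - ii65 - V65 - I

E-G-B: minor triad on E = scale degree 6 → vi.
C-E-G-A: root A is the supertonic; minor seventh chord there is ii65.
F#-A-C-D: root D is the dominant; dominant seventh chord there is V65.
G-B-D has root G, degree 1 in G major, so I.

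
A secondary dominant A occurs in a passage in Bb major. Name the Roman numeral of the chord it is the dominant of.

iii

The chord is a major triad on A.
A dominant resolves down a perfect fifth: A → D. In Bb major, D is scale degree 3, i.e. iii.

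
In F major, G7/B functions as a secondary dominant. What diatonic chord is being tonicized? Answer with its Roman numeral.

The chord is a dominant seventh chord on G.
A dominant resolves down a perfect fifth: G → C. In F major, C is scale degree 5, i.e. V.

V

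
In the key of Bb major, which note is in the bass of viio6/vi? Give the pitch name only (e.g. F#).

A

The applied chord viio6/vi is rooted on F#: F#-A-C.
The figure 6 means first inversion — the third is in the bass.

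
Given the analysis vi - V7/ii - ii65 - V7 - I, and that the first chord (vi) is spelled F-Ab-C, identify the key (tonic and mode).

Ab major

vi is given as F-Ab-C — a minor triad with root F.
If F is scale degree 6 and the mode makes that degree carry a minor triad, the tonic is Ab and the mode is major.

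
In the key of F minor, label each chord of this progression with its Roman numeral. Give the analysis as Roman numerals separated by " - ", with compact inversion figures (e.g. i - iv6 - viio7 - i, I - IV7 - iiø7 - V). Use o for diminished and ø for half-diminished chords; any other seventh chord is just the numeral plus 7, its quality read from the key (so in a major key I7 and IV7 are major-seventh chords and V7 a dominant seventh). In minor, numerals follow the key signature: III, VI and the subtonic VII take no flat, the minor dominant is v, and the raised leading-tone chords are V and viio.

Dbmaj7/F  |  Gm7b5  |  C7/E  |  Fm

VI65 - iiø7 - V65 - i

Dbmaj7/F: major seventh chord on Db = scale degree 6 → VI65.
Gm7b5: half-diminished seventh chord on G = scale degree 2 → iiø7.
C7/E: root C is the dominant; dominant seventh chord there is V65.
Fm: root F is the tonic; minor triad there is i.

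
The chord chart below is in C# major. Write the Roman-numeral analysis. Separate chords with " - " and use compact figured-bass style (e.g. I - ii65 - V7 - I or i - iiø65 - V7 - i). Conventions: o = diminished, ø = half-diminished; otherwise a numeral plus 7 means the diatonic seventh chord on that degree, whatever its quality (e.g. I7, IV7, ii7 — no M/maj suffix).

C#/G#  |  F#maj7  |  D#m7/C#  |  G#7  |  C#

C#/G#: root C# is the tonic; major triad there is I64.
F#maj7 has root F#, degree 4 in C# major, so IV7.
D#m7/C# has root D#, degree 2 in C# major, so ii42.
G#7 has root G#, degree 5 in C# major, so V7.
C# has root C#, degree 1 in C# major, so I.

I64 - IV7 - ii42 - V7 - I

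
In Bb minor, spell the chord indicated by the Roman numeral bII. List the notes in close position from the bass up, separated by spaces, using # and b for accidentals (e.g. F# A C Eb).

Scale degree 2 in Bb minor is C; lowering it a half step gives Cb. bII is the Neapolitan chord — a major triad on the lowered second degree.
So the chord is Cb-Eb-Gb.

Cb Eb Gb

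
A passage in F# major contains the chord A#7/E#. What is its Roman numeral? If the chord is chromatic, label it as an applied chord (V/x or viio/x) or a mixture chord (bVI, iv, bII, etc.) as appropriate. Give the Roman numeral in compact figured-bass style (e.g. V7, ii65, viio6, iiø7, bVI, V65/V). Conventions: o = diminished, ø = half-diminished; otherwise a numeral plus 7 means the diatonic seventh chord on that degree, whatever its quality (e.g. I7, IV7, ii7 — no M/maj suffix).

V43/vi

The pitches A#-C##-E#-G# form a dominant seventh chord rooted on A#.
A# is not a diatonic chord root with this quality in F# major, but it lies a perfect fifth above D# (vi), so the chord functions as an applied dominant of vi.
With E# in the bass the chord is in second inversion, so the figured bass is 43.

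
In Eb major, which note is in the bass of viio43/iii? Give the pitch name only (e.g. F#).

C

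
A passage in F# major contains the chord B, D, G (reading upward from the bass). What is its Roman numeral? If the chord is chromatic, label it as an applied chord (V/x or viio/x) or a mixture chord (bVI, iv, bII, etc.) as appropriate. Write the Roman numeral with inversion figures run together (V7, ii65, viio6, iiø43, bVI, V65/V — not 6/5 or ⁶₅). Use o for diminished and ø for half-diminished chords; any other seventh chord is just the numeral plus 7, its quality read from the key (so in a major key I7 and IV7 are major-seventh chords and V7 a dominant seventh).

bII6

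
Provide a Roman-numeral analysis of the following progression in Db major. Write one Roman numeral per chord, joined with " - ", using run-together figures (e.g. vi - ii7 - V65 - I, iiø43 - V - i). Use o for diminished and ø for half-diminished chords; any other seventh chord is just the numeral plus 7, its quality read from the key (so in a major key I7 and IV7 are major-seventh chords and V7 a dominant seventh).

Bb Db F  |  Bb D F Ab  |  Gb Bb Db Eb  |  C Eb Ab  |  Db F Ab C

vi - V7/ii - ii65 - V6 - I7

Bb-Db-F: root Bb is the submediant; minor triad there is vi.
Bb-D-F-Ab: chromatic; Bb is V of ii, so V7/ii.
Gb-Bb-Db-Eb: minor seventh chord on Eb = scale degree 2 → ii65.
C-Eb-Ab: root Ab is the dominant; major triad there is V6.
Db-F-Ab-C: root Db is the tonic; major seventh chord there is I7.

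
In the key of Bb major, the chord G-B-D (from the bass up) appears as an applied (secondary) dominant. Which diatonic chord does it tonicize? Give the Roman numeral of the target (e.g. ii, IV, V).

ii

The chord is a major triad on G.
A dominant resolves down a perfect fifth: G → C. In Bb major, C is scale degree 2, i.e. ii.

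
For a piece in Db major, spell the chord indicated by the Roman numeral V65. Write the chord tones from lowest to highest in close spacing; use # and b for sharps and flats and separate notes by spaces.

In Db major, the fifth degree is Ab, and the diatonic chord built there is a dominant seventh chord.
That chord is spelled Ab-C-Eb-Gb.
With the 65 figure the chord is in first inversion; from the bass C upward in close position it reads C-Eb-Gb-Ab.

C Eb Gb Ab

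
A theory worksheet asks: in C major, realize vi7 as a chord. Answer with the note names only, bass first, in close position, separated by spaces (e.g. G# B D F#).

A C E G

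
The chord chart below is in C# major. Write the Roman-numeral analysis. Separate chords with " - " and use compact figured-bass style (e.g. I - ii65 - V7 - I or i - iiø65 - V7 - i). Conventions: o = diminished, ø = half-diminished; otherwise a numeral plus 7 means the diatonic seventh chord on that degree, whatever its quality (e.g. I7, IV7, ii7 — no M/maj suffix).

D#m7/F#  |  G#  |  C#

ii65 - V - I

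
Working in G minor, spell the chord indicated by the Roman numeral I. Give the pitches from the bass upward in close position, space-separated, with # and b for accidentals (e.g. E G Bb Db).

G B D

I is the major tonic (Picardy third), borrowed from the parallel major. In G minor that root is G.
So the chord is G-B-D.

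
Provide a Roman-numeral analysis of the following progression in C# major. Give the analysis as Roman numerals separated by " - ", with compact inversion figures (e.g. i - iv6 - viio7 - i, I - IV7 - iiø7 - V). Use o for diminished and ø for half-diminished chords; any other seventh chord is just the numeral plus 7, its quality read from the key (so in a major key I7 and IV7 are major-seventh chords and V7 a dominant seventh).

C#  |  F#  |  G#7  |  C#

I - IV - V7 - I

C#: root C# is the tonic; major triad there is I.
F# has root F#, degree 4 in C# major, so IV.
G#7 has root G#, degree 5 in C# major, so V7.
C#: major triad on C# = scale degree 1 → I.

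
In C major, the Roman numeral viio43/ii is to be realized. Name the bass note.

G

The applied chord viio43/ii is rooted on C#: C#-E-G-Bb.
The figure 43 means second inversion — the fifth is in the bass.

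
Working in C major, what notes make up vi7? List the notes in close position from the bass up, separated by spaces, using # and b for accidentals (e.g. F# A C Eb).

A C E G

The numeral's case and figure indicate a minor seventh chord. In C major its root, scale degree 6, is A.
Stacking thirds from A gives A-C-E-G.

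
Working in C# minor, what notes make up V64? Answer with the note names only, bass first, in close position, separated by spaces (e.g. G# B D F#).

In C# minor, scale degree 5 is G#. The dominant is major (leading tone raised), so V is a major triad.
That chord is spelled G#-B#-D#.
The figured bass 64 indicates second inversion, placing the fifth (D#) in the bass: D#-G#-B#.

D# G# B#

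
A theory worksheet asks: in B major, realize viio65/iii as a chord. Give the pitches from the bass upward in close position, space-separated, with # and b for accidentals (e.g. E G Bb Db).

The slash marks an applied leading-tone chord: viio of iii. In B major, iii is D#, so the leading tone to it is C##, a half step below.
Building a fully diminished seventh chord on C## gives C##-E#-G#-B.
With the 65 figure the chord is in first inversion; from the bass E# upward in close position it reads E#-G#-B-C##.

E# G# B C##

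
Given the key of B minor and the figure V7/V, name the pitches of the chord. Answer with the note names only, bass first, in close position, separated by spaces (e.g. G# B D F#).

C# E# G# B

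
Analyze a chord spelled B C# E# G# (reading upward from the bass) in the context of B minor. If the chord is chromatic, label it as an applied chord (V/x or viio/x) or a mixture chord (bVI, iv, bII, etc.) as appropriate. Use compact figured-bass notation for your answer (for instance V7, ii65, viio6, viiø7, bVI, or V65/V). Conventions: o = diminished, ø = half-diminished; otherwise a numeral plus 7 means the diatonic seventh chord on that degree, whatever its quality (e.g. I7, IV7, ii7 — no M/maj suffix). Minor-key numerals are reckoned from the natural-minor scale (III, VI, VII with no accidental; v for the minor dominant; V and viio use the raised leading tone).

The pitches C#-E#-G#-B form a dominant seventh chord rooted on C#.
C# is not a diatonic chord root with this quality in B minor, but it lies a perfect fifth above F# (V), so the chord functions as an applied dominant of V.
With B in the bass the chord is in third inversion, so the figured bass is 42.

V42/V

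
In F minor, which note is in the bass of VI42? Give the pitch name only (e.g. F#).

VI in F minor has root Db; the chord is Db-F-Ab-C.
The figure 42 means third inversion — the seventh is in the bass.

C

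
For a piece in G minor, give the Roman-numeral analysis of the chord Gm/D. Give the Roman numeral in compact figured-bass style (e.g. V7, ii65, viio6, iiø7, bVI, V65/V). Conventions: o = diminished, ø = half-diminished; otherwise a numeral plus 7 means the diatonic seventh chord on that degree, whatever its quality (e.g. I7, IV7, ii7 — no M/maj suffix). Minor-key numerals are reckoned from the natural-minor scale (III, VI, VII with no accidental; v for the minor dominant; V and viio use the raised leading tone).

Stacked in thirds the chord is G-Bb-D: a minor triad on G.
G is scale degree 1 in G minor, and a minor triad on that degree is written i.
With D in the bass the chord is in second inversion, so the figured bass is 64.

i64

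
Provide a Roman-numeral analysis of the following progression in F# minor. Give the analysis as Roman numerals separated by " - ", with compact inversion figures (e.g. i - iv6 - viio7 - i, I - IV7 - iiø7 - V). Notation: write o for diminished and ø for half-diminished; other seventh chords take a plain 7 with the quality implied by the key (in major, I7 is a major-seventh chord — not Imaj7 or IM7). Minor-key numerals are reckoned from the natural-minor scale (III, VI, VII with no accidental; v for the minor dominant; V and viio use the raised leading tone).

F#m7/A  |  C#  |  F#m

F#m7/A: root F# is the tonic; minor seventh chord there is i65.
C#: major triad on C# = scale degree 5 → V.
F#m has root F#, degree 1 in F# minor, so i.

i65 - V - i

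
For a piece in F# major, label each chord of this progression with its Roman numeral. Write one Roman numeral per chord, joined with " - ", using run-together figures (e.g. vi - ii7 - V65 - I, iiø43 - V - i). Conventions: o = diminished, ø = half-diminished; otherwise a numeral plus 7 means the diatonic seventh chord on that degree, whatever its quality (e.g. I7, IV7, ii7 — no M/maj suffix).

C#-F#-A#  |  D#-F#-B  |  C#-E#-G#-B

C#-F#-A#: root F# is the tonic; major triad there is I64.
D#-F#-B has root B, degree 4 in F# major, so IV6.
C#-E#-G#-B: root C# is the dominant; dominant seventh chord there is V7.

I64 - IV6 - V7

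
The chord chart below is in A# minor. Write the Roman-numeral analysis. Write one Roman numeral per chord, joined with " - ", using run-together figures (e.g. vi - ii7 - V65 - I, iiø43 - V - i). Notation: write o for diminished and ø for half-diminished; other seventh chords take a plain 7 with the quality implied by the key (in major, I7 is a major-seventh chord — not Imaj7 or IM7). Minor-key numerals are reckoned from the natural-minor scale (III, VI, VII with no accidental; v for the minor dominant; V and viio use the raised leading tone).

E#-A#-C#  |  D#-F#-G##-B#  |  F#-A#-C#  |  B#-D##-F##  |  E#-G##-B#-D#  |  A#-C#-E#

i64 - viio43 - VI - V/V - V7 - i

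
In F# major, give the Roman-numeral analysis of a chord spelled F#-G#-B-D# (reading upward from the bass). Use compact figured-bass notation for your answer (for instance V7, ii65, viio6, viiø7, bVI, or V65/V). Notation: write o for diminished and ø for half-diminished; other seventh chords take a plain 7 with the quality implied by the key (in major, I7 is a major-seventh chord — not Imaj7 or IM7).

Stacked in thirds the chord is G#-B-D#-F#: a minor seventh chord on G#.
In F# major, G# is the supertonic; the diatonic minor seventh chord there is ii7.
With F# in the bass the chord is in third inversion, so the figured bass is 42.

ii42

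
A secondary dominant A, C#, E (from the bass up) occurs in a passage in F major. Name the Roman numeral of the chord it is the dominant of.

vi

The chord is a major triad on A.
A dominant resolves down a perfect fifth: A → D. In F major, D is scale degree 6, i.e. vi.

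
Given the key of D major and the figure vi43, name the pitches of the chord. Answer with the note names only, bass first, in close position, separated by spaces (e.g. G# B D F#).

F# A B D

In D major, the submediant is B, and the diatonic chord built there is a minor seventh chord.
That chord is spelled B-D-F#-A.
The figured bass 43 indicates second inversion, placing the fifth (F#) in the bass: F#-A-B-D.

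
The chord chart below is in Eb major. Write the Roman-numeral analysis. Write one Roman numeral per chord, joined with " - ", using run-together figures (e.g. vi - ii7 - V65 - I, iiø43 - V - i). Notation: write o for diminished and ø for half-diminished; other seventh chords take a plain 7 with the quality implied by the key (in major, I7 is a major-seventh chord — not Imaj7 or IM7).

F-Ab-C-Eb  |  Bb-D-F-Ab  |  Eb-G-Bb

F-Ab-C-Eb: minor seventh chord on F = scale degree 2 → ii7.
Bb-D-F-Ab: dominant seventh chord on Bb = scale degree 5 → V7.
Eb-G-Bb has root Eb, degree 1 in Eb major, so I.

ii7 - V7 - I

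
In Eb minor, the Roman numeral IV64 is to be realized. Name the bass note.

Eb

IV in Eb minor has root Ab; the chord is Ab-C-Eb.
The figure 64 means second inversion — the fifth is in the bass.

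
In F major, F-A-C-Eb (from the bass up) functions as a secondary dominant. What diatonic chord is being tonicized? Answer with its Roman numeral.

The chord is a dominant seventh chord on F.
A dominant resolves down a perfect fifth: F → Bb. In F major, Bb is scale degree 4, i.e. IV.

IV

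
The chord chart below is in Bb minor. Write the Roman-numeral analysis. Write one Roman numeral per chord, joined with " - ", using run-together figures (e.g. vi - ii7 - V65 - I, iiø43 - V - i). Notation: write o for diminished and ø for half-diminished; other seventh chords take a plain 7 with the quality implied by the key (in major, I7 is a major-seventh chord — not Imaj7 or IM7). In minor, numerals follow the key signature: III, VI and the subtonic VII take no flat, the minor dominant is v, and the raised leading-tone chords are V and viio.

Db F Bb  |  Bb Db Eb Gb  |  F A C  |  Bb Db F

Db-F-Bb: minor triad on Bb = scale degree 1 → i6.
Bb-Db-Eb-Gb has root Eb, degree 4 in Bb minor, so iv43.
F-A-C has root F, degree 5 in Bb minor, so V.
Bb-Db-F: minor triad on Bb = scale degree 1 → i.

i6 - iv43 - V - i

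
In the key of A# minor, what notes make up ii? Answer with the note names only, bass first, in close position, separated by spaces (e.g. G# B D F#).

B# D# F##

Scale degree 2 in A# minor is B#; here the chord built on it is altered to a minor triad. ii is the minor supertonic, borrowed from the parallel major (the Dorian ii).
So the chord is B#-D#-F##.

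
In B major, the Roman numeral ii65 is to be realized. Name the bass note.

E

ii in B major has root C#; the chord is C#-E-G#-B.
The figure 65 means first inversion — the third is in the bass.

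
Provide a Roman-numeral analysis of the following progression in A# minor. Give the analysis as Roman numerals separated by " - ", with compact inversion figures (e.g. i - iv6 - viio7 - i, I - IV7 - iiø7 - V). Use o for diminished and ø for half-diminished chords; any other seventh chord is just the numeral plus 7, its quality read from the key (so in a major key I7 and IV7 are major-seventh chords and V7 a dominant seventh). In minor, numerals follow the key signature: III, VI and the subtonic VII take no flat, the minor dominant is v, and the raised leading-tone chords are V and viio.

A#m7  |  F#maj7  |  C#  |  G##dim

i7 - VI7 - III - viio

A#m7: minor seventh chord on A# = scale degree 1 → i7.
F#maj7 has root F#, degree 6 in A# minor, so VI7.
C#: major triad on C# = scale degree 3 → III.
G##dim has root G##, degree 7 in A# minor, so viio.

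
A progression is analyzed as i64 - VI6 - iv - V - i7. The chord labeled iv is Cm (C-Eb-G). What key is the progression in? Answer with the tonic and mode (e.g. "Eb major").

G minor

The anchor chord is a minor triad on C, labeled iv.
If C is scale degree 4 and the mode makes that degree carry a minor triad, the tonic is G and the mode is minor.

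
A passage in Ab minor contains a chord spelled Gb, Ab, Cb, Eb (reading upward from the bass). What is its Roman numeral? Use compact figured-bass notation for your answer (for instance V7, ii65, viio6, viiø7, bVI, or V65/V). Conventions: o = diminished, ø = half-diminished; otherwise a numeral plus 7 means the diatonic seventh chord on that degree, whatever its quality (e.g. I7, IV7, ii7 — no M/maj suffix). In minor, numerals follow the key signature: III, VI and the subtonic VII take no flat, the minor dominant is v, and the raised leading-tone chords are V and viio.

i42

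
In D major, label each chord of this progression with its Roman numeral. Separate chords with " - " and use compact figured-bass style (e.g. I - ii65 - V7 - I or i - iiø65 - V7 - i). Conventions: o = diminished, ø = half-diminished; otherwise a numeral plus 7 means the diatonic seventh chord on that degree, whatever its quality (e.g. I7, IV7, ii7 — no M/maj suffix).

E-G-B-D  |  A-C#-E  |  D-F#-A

E-G-B-D: root E is the supertonic; minor seventh chord there is ii7.
A-C#-E: root A is the dominant; major triad there is V.
D-F#-A: root D is the tonic; major triad there is I.

ii7 - V - I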